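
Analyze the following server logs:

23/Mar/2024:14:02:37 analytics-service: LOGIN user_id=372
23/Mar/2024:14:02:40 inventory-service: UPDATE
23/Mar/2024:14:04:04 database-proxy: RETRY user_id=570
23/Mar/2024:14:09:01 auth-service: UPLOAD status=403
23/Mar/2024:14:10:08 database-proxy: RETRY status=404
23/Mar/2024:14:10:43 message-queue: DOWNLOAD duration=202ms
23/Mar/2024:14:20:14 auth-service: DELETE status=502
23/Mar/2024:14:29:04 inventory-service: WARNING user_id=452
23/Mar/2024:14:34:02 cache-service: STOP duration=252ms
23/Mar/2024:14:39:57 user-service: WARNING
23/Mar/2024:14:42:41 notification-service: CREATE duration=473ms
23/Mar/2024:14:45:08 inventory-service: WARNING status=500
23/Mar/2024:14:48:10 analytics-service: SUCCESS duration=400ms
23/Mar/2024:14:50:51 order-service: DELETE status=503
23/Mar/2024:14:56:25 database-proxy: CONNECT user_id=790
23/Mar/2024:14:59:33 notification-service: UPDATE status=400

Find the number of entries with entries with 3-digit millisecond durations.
4

To find matching entries:

1. Pattern to match: entries with 3-digit millisecond durations
2. Scan each log entry for the pattern
3. Count matches: 4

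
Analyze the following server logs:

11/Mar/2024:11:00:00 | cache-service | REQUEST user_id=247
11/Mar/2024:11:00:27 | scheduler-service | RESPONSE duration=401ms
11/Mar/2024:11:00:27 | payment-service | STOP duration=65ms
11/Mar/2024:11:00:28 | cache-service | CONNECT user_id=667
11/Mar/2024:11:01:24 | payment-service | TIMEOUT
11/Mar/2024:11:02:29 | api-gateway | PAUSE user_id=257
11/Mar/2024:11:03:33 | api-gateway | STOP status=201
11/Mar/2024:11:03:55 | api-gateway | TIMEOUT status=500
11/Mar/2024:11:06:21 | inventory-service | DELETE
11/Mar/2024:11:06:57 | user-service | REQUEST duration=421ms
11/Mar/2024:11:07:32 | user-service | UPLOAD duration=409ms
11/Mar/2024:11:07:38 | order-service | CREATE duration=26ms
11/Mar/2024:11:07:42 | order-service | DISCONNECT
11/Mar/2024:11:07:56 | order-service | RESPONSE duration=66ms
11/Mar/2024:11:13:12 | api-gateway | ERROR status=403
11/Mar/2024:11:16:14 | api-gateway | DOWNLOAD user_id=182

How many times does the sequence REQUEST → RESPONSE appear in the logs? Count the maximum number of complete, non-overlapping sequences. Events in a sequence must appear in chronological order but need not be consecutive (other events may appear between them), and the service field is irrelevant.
2

To count sequences:

1. Look for pattern: REQUEST → RESPONSE
2. Greedily scan the log in chronological order, matching each sequence element in turn (ignoring service)
3. Each time the full pattern completes, increment the count and restart matching from the next event
4. Complete non-overlapping sequences found: 2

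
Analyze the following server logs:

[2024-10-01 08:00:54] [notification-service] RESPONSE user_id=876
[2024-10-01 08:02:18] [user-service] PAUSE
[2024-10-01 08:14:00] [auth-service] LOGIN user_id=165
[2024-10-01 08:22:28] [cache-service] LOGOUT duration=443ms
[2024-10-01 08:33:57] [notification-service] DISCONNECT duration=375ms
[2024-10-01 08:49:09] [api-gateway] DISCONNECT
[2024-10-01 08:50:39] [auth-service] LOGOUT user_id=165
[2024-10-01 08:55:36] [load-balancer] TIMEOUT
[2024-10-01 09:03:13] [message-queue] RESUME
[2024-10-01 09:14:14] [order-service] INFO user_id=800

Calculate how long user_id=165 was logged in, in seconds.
2199

To calculate session duration:

1. Find LOGIN event for user_id=165: 2024-10-01 08:14:00
2. Find LOGOUT event for user_id=165: 2024-10-01 08:50:39
3. Session duration: 2024-10-01 08:50:39 - 2024-10-01 08:14:00 = 2199 seconds (36 minutes)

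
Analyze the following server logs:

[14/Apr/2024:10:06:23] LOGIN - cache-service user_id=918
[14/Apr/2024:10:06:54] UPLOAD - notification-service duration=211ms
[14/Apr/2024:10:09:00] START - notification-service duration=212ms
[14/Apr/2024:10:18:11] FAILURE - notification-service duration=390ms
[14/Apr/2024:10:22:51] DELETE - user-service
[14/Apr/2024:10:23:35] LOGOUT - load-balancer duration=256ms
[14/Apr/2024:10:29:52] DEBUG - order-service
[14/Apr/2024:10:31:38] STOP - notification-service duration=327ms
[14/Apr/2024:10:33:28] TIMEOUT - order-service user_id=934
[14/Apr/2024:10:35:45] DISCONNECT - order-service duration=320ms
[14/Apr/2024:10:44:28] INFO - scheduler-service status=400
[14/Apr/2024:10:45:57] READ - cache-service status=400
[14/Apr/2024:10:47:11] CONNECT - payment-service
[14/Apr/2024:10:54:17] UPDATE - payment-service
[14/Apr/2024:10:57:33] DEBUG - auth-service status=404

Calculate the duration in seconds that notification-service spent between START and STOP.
1358

To calculate state duration:

1. Find START event for notification-service: 14/Apr/2024:10:09:00
2. Find STOP event for notification-service: 14/Apr/2024:10:31:38
3. Calculate duration: 14/Apr/2024:10:31:38 - 14/Apr/2024:10:09:00 = 1358 seconds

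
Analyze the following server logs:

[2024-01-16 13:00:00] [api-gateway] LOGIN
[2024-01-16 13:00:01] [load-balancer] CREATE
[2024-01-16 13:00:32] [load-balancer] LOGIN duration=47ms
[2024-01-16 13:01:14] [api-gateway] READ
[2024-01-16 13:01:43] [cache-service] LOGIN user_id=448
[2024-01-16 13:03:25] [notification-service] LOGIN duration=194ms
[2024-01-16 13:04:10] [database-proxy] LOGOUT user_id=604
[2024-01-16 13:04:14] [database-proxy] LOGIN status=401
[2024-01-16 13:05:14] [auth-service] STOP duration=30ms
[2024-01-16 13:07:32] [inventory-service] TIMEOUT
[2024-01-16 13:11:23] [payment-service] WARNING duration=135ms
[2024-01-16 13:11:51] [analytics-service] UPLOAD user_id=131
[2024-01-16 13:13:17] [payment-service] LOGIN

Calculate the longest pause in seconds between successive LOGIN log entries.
543

To find the longest gap:

1. Extract all LOGIN events in chronological order
2. Calculate time differences between consecutive events
3. Find the maximum difference
4. Longest gap: 543 seconds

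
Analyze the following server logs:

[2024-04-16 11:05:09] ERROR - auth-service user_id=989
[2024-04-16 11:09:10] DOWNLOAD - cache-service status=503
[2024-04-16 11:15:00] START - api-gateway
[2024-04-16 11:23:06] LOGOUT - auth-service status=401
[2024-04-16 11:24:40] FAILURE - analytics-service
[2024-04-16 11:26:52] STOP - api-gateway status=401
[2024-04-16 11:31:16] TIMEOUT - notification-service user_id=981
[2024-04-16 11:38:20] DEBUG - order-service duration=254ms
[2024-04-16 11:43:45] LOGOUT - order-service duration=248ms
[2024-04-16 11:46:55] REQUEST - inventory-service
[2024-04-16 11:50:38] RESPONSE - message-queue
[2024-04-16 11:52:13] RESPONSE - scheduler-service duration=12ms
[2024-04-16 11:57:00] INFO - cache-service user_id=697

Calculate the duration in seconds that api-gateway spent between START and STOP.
712

To calculate state duration:

1. Find START event for api-gateway: 2024-04-16 11:15:00
2. Find STOP event for api-gateway: 2024-04-16 11:26:52
3. Calculate duration: 2024-04-16 11:26:52 - 2024-04-16 11:15:00 = 712 seconds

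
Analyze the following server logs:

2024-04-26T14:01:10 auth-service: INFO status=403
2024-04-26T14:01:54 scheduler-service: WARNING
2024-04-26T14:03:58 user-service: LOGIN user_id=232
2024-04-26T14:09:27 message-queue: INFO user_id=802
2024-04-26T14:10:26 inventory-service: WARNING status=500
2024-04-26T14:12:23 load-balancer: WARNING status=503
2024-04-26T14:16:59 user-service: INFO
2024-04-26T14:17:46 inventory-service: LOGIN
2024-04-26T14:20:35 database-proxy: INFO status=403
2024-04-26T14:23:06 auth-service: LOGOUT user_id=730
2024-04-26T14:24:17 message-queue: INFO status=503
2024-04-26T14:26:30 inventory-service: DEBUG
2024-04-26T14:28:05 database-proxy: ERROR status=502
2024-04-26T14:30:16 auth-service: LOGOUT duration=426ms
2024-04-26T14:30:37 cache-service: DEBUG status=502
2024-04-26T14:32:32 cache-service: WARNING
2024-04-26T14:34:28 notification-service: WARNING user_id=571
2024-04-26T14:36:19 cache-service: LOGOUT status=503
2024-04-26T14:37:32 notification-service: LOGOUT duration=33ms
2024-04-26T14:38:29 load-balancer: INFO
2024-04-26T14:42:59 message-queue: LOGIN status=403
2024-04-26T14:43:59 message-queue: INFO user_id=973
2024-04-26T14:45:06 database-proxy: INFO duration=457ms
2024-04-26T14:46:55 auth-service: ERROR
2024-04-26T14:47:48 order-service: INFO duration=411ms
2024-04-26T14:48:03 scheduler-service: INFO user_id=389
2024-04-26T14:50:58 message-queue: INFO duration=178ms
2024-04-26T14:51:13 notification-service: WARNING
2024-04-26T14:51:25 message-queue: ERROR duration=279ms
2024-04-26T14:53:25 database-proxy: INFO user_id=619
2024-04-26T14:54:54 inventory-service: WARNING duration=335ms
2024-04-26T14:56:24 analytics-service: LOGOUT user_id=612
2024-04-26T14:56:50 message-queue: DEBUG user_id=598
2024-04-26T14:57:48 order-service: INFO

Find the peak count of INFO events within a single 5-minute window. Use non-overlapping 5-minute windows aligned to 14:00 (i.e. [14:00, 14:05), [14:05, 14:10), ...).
3

To find the burst window:

1. Divide the log period into non-overlapping 5-minute windows starting at 14:00
2. Count INFO events in each window
3. Find the window with maximum count
4. Maximum events in a window: 3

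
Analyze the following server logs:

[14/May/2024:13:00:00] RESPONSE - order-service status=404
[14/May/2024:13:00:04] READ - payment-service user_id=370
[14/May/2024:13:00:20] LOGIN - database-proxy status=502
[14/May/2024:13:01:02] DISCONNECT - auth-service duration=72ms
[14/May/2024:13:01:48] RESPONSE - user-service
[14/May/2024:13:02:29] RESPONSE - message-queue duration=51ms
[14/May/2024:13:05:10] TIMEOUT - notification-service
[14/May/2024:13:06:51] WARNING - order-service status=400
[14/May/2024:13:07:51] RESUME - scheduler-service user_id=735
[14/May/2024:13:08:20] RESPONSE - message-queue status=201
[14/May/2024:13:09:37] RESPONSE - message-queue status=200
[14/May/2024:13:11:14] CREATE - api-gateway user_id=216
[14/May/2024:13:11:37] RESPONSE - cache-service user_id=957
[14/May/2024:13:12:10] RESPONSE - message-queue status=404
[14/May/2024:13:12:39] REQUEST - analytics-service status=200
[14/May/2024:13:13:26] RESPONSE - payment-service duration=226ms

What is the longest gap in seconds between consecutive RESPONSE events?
351

To find the longest gap:

1. Extract all RESPONSE events in chronological order
2. Calculate time differences between consecutive events
3. Find the maximum difference
4. Longest gap: 351 seconds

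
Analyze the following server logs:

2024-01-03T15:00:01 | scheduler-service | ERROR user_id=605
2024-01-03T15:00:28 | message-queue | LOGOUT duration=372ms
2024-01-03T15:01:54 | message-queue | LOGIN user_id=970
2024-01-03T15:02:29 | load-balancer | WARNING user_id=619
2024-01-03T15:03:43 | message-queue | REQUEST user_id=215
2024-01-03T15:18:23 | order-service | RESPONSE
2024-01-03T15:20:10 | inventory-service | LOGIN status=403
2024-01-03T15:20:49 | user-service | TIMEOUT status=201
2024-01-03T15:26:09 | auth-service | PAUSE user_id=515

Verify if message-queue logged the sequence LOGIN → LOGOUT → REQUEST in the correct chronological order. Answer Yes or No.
No

To verify sequence order:

1. Find all events in sequence LOGIN → LOGOUT → REQUEST for message-queue
2. Extract their timestamps
3. Check if timestamps are in ascending order
4. Result: No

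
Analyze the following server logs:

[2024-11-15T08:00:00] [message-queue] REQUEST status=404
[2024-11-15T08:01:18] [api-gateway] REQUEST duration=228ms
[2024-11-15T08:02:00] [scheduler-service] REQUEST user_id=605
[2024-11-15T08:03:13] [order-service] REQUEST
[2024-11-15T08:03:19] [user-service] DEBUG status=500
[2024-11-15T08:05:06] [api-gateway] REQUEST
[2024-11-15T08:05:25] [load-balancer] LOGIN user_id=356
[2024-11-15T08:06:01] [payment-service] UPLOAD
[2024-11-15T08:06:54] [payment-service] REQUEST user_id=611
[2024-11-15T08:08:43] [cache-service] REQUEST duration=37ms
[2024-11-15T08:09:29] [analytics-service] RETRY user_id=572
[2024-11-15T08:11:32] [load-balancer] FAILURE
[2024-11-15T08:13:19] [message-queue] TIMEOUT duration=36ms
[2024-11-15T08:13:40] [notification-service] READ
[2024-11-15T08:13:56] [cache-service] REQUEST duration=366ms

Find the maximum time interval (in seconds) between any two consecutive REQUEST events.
313

To find the longest gap:

1. Extract all REQUEST events in chronological order
2. Calculate time differences between consecutive events
3. Find the maximum difference
4. Longest gap: 313 seconds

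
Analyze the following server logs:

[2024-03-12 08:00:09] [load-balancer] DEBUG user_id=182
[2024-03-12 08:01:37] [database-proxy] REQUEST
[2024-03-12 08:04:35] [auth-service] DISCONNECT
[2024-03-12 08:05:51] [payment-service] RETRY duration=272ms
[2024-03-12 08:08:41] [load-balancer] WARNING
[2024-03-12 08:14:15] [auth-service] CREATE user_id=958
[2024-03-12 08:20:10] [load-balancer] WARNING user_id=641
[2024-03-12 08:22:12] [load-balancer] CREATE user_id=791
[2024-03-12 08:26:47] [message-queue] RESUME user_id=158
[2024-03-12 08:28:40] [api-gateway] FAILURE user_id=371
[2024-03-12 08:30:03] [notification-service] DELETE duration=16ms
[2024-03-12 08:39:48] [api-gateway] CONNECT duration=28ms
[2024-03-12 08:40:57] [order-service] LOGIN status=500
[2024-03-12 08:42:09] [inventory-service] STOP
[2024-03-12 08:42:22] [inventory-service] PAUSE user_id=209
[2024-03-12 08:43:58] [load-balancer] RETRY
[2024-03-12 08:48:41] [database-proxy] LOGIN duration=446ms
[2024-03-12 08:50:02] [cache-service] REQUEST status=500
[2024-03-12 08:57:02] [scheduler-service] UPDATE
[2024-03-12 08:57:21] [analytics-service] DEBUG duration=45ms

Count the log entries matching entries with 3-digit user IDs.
7

To find matching entries:

1. Pattern to match: entries with 3-digit user IDs
2. Scan each log entry for the pattern
3. Count matches: 7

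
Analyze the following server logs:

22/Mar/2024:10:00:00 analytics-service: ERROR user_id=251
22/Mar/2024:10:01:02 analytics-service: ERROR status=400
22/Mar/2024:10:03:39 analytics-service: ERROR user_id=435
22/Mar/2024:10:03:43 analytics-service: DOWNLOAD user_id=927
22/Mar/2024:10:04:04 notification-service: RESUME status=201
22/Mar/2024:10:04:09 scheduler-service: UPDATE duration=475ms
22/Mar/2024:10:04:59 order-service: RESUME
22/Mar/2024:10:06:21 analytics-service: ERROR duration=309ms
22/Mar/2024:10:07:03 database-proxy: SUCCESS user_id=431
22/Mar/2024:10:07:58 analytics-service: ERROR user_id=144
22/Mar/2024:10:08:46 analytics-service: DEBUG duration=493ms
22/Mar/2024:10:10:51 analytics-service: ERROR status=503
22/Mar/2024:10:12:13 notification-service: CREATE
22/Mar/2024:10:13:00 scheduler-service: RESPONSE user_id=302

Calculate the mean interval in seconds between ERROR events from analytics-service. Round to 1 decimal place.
130.2

To calculate average interval:

1. Find all ERROR events for analytics-service in order
2. Calculate time gaps between consecutive events
3. Compute mean of gaps: 651 / 5 = 130.2 seconds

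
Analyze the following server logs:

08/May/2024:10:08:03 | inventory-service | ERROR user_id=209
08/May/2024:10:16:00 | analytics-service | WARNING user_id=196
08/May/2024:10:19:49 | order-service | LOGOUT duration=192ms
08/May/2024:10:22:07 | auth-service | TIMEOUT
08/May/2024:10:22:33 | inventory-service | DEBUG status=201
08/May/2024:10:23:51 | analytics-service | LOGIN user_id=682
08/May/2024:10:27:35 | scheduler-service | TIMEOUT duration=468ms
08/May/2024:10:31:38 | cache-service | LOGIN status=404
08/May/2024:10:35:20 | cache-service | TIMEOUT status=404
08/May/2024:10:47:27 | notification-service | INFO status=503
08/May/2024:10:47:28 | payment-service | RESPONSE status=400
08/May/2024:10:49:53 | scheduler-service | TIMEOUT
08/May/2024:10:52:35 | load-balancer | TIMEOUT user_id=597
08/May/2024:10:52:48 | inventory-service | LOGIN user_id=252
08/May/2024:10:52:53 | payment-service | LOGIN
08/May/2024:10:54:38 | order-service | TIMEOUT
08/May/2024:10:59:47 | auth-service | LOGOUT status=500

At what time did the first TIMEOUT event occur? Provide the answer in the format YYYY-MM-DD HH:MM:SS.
2024-05-08 10:22:07

To find the first event:

1. Filter for all TIMEOUT events
2. Sort by timestamp
3. Select the first one
4. Timestamp: 2024-05-08 10:22:07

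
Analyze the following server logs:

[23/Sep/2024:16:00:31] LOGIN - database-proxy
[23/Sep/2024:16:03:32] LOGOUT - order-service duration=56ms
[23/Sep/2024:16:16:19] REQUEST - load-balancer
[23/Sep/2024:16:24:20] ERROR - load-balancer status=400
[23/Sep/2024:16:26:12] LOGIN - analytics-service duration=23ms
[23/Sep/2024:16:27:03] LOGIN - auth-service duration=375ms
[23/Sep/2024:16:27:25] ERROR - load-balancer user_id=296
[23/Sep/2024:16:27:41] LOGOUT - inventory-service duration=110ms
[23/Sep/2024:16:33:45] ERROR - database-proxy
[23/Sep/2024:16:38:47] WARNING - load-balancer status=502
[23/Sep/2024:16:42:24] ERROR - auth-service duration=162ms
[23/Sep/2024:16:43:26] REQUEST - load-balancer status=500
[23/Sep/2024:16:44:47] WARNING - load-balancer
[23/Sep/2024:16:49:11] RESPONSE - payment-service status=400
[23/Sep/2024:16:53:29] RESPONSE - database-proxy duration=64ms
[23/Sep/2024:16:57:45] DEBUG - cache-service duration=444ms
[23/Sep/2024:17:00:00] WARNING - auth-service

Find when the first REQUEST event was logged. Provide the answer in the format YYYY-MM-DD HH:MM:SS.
2024-09-23 16:16:19

To find the first event:

1. Filter for all REQUEST events
2. Sort by timestamp
3. Select the first one
4. Timestamp: 2024-09-23 16:16:19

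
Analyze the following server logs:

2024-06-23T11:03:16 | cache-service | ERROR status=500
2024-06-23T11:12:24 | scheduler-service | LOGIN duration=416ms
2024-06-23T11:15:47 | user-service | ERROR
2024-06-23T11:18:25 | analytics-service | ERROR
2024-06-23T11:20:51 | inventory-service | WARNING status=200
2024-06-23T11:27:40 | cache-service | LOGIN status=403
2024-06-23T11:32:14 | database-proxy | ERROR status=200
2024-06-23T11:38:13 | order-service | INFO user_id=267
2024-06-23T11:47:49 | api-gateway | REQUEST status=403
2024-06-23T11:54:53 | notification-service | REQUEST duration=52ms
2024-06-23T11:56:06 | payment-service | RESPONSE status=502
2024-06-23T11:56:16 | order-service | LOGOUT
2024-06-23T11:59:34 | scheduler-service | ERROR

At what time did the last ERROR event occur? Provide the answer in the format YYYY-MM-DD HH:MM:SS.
2024-06-23 11:59:34

To find the last event:

1. Filter for all ERROR events
2. Sort by timestamp
3. Select the last one
4. Timestamp: 2024-06-23 11:59:34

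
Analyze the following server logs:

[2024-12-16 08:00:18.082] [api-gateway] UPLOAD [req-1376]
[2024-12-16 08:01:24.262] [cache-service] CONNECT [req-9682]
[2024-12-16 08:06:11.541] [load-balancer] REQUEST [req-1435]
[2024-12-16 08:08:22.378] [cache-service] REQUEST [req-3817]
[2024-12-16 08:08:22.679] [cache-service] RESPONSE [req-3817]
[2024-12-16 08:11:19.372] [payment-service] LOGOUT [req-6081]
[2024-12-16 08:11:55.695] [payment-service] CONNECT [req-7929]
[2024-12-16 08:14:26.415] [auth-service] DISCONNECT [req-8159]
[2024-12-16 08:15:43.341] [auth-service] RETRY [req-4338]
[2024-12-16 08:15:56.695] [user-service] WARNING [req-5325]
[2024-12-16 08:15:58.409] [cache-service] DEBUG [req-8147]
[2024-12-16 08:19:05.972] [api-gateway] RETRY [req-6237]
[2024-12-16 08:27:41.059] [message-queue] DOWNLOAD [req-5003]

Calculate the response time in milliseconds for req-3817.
301

To calculate latency:

1. Find REQUEST with id req-3817: 2024-12-16 08:08:22.378
2. Find RESPONSE with id req-3817: 2024-12-16 08:08:22.679
3. Latency: 2024-12-16 08:08:22.679 - 2024-12-16 08:08:22.378 = 301ms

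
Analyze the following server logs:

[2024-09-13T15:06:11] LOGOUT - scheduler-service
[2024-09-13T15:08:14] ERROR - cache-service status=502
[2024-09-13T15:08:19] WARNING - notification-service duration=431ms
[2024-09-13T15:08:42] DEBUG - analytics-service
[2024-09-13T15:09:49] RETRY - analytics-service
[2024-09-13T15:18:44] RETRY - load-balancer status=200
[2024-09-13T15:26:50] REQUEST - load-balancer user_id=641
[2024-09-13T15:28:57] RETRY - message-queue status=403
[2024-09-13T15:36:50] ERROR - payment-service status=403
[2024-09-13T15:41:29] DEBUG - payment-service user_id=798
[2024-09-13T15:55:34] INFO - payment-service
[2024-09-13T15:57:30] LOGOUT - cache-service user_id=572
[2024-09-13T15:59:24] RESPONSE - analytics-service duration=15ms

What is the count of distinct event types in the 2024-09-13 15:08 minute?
3

To count unique event types:

1. Filter events in the minute starting at 2024-09-13 15:08
2. Extract event types from matching entries
3. Count unique types: 3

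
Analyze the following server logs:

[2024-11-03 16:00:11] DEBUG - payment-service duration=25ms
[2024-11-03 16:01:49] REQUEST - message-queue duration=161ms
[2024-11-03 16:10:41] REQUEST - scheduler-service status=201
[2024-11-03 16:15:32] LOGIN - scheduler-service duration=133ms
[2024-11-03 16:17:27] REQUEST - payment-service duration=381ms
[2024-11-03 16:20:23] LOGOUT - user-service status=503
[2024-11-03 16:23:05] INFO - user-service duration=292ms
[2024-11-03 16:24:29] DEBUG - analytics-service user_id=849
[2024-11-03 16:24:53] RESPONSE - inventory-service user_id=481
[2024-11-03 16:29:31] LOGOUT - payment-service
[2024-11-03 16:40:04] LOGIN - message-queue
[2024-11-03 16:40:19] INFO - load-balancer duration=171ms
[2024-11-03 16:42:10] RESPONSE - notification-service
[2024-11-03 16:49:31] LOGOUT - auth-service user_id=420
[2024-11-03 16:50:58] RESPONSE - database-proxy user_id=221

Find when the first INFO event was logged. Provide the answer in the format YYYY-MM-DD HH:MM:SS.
2024-11-03 16:23:05

To find the first event:

1. Filter for all INFO events
2. Sort by timestamp
3. Select the first one
4. Timestamp: 2024-11-03 16:23:05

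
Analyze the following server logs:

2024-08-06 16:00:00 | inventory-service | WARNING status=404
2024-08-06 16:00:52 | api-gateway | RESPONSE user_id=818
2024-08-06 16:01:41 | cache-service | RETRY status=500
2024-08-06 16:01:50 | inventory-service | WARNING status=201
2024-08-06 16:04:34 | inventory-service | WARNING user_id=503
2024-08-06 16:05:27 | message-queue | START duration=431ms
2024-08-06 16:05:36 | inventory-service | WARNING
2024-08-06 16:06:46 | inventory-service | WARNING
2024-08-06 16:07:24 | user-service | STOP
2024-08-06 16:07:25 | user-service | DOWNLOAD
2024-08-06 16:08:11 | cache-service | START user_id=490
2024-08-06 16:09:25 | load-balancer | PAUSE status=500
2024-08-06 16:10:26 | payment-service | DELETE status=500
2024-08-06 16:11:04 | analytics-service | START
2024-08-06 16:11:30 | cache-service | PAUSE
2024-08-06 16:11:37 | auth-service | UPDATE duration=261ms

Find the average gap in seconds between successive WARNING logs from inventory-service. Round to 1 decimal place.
101.5

To calculate average interval:

1. Find all WARNING events for inventory-service in order
2. Calculate time gaps between consecutive events
3. Compute mean of gaps: 406 / 4 = 101.5 seconds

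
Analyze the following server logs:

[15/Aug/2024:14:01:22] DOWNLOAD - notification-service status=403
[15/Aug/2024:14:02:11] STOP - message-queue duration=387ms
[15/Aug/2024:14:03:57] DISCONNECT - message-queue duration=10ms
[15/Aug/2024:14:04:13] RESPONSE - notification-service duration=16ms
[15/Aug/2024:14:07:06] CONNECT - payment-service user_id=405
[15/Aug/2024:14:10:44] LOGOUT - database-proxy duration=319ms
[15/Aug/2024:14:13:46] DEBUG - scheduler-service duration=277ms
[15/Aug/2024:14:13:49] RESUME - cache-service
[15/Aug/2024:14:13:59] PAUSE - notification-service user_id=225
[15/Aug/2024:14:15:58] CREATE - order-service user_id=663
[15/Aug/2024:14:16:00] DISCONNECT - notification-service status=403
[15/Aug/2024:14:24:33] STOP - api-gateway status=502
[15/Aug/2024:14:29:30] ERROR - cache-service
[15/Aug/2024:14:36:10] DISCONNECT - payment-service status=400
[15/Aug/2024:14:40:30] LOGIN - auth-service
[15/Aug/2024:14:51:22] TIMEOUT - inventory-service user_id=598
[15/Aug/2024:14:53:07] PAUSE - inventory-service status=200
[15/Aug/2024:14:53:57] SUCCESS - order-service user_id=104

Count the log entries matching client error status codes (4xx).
3

To find matching entries:

1. Pattern to match: client error status codes (4xx)
2. Scan each log entry for the pattern
3. Count matches: 3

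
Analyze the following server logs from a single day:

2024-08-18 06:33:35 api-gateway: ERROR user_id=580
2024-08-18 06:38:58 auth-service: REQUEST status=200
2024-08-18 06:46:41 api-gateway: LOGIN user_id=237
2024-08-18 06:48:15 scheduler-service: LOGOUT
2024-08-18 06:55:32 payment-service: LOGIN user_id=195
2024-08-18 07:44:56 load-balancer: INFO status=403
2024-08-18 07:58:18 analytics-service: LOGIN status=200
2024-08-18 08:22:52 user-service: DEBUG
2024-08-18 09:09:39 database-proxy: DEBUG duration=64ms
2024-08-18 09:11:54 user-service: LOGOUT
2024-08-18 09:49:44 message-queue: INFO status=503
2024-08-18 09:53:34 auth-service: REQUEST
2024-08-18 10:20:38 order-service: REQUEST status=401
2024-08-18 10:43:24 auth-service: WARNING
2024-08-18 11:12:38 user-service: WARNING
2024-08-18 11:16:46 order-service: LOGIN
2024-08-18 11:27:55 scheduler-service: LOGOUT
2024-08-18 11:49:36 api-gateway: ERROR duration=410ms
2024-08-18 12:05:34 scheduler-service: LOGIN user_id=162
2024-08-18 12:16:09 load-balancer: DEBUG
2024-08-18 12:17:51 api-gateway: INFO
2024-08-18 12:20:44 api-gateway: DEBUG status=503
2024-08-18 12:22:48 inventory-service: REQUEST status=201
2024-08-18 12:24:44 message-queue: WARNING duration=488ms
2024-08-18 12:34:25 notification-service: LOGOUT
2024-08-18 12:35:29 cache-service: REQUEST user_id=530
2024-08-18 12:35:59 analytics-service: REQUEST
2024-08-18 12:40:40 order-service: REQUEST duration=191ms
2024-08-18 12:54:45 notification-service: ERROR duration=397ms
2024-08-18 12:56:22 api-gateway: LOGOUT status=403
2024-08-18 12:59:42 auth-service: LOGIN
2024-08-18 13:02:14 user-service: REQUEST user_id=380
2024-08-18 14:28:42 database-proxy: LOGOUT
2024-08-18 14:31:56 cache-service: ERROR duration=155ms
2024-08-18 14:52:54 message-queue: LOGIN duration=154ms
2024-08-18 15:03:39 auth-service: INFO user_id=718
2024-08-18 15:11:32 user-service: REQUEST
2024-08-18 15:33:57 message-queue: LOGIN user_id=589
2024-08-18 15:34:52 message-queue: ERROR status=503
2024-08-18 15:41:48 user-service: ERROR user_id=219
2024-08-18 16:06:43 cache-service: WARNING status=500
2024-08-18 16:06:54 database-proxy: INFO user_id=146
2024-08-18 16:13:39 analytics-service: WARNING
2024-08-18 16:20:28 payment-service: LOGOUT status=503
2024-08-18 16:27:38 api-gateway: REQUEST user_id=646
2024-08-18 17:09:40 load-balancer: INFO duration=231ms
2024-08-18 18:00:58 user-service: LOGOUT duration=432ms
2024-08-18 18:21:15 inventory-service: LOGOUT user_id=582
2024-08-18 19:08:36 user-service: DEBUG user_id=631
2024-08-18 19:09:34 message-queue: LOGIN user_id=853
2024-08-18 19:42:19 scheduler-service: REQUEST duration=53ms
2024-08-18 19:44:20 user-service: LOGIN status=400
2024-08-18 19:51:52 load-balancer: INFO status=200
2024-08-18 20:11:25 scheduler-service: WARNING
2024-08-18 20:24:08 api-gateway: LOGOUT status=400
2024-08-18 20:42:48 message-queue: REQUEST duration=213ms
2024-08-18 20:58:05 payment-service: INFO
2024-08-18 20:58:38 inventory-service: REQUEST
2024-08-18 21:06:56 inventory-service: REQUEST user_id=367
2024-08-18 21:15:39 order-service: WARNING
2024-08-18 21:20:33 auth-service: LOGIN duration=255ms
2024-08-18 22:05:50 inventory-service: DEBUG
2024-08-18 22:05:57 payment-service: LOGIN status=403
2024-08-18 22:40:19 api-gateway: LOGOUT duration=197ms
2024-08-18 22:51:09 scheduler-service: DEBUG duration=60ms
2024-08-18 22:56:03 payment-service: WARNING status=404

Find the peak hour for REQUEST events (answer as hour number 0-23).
12

To find the peak hour:

1. Group all REQUEST events by hour
2. Count events in each hour
3. Find hour with maximum count
4. Peak hour: 12 (with 4 events)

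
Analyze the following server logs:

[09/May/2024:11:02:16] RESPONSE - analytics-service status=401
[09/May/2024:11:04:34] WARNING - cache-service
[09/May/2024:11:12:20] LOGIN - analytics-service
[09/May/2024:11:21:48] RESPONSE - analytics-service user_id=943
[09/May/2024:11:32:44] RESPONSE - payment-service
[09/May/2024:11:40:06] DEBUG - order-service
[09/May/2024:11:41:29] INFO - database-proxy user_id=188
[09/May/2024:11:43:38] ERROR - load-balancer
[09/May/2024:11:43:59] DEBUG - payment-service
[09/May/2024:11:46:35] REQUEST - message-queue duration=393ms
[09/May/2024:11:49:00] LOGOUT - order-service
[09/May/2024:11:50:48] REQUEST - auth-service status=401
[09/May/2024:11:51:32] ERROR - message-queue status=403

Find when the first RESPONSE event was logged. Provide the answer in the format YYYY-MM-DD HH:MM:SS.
2024-05-09 11:02:16

To find the first event:

1. Filter for all RESPONSE events
2. Sort by timestamp
3. Select the first one
4. Timestamp: 2024-05-09 11:02:16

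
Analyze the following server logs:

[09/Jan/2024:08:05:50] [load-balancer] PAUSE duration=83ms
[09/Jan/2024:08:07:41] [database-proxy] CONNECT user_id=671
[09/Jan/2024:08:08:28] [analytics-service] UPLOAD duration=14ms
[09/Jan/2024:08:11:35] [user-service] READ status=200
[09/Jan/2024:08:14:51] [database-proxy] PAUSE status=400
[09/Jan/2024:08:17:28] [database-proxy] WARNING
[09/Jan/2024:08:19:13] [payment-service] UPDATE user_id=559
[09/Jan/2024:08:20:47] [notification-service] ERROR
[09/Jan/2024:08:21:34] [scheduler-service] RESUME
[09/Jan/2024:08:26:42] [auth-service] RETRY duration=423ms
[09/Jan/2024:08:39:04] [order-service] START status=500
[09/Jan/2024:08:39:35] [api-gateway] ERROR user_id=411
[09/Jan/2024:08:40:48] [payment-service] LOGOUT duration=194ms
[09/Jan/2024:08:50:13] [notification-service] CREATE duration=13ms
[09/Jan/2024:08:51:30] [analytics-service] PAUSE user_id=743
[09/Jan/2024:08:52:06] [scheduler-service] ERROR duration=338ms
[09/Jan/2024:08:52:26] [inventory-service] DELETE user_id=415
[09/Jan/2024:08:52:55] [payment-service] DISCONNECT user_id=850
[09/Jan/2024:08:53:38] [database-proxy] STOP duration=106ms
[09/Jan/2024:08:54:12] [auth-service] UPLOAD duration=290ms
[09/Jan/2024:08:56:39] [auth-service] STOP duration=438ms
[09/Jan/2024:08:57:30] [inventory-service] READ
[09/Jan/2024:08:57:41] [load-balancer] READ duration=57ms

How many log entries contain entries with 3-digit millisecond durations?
6

To find matching entries:

1. Pattern to match: entries with 3-digit millisecond durations
2. Scan each log entry for the pattern
3. Count matches: 6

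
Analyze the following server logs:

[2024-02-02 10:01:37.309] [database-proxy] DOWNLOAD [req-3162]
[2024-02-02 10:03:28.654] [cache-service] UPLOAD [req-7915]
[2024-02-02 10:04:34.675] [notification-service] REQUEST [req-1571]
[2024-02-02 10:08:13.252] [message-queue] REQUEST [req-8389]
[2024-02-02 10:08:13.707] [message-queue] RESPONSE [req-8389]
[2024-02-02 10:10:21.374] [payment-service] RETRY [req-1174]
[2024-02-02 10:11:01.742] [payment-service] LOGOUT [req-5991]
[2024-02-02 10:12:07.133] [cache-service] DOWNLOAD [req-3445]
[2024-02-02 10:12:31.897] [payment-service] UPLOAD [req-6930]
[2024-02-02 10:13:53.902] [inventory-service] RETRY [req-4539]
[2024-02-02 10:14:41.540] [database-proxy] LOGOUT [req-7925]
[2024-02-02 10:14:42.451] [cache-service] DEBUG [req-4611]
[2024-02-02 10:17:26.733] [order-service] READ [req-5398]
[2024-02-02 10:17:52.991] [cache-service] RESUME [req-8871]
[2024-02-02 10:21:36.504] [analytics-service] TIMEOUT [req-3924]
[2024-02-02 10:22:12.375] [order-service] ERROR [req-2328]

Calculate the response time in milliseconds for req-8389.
455

To calculate latency:

1. Find REQUEST with id req-8389: 2024-02-02 10:08:13.252
2. Find RESPONSE with id req-8389: 2024-02-02 10:08:13.707
3. Latency: 2024-02-02 10:08:13.707 - 2024-02-02 10:08:13.252 = 455ms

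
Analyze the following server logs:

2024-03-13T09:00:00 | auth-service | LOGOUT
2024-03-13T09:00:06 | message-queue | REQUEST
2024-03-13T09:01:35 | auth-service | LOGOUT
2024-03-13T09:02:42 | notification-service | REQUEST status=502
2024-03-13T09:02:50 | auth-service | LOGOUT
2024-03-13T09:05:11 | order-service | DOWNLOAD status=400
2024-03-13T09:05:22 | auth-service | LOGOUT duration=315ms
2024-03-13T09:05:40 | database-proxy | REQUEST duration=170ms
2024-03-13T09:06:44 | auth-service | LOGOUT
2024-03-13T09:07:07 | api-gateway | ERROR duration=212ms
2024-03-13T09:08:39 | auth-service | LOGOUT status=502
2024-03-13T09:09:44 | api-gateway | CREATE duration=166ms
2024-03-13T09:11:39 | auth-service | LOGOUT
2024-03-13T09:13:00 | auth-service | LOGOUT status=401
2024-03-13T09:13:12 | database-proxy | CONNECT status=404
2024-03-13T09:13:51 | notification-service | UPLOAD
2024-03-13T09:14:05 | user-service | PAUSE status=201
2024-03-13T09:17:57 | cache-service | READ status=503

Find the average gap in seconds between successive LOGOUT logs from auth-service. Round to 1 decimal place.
111.4

To calculate average interval:

1. Find all LOGOUT events for auth-service in order
2. Calculate time gaps between consecutive events
3. Compute mean of gaps: 780 / 7 = 111.4 seconds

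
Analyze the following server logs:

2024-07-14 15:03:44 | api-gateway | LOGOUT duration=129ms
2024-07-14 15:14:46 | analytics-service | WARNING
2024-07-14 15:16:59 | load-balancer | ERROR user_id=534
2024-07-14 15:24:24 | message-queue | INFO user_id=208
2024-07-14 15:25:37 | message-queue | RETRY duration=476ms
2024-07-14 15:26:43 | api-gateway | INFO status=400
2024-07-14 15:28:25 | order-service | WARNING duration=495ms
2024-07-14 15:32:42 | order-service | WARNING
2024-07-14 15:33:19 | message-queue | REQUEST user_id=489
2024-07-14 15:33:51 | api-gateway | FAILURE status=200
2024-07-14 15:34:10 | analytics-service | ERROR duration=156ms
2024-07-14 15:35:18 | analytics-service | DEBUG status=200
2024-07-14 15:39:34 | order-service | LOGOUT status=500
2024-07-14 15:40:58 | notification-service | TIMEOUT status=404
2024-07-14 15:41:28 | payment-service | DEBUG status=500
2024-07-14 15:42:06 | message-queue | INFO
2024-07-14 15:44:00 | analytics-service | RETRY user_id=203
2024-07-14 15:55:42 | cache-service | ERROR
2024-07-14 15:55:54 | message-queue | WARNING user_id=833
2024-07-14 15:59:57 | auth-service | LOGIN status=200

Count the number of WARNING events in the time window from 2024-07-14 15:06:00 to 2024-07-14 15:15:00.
1

To count events in the time window:

1. Window boundaries: 2024-07-14 15:06:00 to 2024-07-14 15:15:00
2. Filter for WARNING events within this window
3. Count matching events: 1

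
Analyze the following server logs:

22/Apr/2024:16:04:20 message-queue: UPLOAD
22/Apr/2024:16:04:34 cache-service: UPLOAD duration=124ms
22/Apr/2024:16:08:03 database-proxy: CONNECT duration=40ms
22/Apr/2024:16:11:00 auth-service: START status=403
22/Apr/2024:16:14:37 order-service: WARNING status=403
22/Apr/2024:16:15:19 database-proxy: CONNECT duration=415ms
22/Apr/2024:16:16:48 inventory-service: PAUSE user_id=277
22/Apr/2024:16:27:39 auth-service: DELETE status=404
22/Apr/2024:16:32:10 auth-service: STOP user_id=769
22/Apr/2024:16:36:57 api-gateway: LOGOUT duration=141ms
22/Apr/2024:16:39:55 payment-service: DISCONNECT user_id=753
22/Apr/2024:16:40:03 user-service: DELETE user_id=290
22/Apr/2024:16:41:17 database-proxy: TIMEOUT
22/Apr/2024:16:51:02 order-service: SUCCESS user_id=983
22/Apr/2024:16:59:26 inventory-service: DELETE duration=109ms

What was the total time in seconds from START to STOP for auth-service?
1270

To calculate state duration:

1. Find START event for auth-service: 22/Apr/2024:16:11:00
2. Find STOP event for auth-service: 22/Apr/2024:16:32:10
3. Calculate duration: 22/Apr/2024:16:32:10 - 22/Apr/2024:16:11:00 = 1270 seconds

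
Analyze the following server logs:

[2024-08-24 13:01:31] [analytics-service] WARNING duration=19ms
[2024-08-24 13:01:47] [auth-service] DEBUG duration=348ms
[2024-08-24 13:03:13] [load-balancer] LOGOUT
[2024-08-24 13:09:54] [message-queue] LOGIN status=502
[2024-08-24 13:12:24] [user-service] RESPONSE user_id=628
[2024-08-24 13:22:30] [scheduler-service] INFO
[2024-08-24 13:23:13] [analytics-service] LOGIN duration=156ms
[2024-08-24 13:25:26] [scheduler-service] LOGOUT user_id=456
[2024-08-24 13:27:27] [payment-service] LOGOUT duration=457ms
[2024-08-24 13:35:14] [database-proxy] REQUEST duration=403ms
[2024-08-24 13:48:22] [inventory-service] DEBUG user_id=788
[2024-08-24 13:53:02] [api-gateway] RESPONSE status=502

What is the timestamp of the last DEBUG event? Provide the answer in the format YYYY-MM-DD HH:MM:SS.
2024-08-24 13:48:22

To find the last event:

1. Filter for all DEBUG events
2. Sort by timestamp
3. Select the last one
4. Timestamp: 2024-08-24 13:48:22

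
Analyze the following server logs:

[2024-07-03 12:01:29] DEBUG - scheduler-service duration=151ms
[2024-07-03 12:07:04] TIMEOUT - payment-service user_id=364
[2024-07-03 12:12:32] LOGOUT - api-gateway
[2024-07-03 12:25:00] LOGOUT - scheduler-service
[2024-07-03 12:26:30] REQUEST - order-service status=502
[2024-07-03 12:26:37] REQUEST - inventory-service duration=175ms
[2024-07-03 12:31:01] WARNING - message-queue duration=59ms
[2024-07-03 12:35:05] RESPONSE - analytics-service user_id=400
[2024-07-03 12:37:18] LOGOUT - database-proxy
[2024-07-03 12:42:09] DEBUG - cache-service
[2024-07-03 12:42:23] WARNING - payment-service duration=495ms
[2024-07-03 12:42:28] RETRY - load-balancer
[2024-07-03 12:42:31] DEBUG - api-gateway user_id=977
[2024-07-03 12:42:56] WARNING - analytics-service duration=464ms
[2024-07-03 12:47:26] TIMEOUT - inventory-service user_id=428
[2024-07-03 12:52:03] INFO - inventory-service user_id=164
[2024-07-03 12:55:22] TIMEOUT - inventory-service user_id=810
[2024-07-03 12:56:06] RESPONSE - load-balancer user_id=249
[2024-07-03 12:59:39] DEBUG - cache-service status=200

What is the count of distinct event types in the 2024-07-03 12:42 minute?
3

To count unique event types:

1. Filter events in the minute starting at 2024-07-03 12:42
2. Extract event types from matching entries
3. Count unique types: 3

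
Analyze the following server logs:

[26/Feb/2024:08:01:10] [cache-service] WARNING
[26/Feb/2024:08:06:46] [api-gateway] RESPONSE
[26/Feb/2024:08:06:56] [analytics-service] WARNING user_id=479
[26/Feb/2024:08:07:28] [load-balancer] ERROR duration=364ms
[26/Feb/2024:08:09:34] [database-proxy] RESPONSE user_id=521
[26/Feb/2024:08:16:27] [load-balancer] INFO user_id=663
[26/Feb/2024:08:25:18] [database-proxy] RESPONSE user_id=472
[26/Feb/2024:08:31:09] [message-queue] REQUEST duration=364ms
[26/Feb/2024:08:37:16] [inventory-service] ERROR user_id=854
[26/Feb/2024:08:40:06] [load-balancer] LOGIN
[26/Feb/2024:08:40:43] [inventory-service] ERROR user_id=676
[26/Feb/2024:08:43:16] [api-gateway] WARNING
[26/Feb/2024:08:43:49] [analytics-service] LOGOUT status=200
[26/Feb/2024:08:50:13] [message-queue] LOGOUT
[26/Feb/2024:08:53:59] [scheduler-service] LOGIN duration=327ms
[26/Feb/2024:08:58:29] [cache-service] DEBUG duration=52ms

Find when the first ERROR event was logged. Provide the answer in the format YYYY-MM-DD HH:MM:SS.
2024-02-26 08:07:28

To find the first event:

1. Filter for all ERROR events
2. Sort by timestamp
3. Select the first one
4. Timestamp: 2024-02-26 08:07:28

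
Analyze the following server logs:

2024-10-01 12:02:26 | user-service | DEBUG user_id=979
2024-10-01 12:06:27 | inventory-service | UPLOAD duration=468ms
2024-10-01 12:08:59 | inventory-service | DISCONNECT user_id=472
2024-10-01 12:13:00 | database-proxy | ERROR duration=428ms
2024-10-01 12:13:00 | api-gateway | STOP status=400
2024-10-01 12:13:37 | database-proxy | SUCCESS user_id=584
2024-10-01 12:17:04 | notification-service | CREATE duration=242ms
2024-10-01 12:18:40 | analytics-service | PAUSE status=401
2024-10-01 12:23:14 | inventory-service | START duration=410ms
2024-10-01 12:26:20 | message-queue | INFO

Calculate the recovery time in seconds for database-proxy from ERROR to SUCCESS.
37

To calculate recovery time:

1. Find ERROR event for database-proxy: 2024-10-01 12:13:00
2. Find next SUCCESS event for database-proxy: 2024-10-01 12:13:37
3. Recovery time: 2024-10-01 12:13:37 - 2024-10-01 12:13:00 = 37 seconds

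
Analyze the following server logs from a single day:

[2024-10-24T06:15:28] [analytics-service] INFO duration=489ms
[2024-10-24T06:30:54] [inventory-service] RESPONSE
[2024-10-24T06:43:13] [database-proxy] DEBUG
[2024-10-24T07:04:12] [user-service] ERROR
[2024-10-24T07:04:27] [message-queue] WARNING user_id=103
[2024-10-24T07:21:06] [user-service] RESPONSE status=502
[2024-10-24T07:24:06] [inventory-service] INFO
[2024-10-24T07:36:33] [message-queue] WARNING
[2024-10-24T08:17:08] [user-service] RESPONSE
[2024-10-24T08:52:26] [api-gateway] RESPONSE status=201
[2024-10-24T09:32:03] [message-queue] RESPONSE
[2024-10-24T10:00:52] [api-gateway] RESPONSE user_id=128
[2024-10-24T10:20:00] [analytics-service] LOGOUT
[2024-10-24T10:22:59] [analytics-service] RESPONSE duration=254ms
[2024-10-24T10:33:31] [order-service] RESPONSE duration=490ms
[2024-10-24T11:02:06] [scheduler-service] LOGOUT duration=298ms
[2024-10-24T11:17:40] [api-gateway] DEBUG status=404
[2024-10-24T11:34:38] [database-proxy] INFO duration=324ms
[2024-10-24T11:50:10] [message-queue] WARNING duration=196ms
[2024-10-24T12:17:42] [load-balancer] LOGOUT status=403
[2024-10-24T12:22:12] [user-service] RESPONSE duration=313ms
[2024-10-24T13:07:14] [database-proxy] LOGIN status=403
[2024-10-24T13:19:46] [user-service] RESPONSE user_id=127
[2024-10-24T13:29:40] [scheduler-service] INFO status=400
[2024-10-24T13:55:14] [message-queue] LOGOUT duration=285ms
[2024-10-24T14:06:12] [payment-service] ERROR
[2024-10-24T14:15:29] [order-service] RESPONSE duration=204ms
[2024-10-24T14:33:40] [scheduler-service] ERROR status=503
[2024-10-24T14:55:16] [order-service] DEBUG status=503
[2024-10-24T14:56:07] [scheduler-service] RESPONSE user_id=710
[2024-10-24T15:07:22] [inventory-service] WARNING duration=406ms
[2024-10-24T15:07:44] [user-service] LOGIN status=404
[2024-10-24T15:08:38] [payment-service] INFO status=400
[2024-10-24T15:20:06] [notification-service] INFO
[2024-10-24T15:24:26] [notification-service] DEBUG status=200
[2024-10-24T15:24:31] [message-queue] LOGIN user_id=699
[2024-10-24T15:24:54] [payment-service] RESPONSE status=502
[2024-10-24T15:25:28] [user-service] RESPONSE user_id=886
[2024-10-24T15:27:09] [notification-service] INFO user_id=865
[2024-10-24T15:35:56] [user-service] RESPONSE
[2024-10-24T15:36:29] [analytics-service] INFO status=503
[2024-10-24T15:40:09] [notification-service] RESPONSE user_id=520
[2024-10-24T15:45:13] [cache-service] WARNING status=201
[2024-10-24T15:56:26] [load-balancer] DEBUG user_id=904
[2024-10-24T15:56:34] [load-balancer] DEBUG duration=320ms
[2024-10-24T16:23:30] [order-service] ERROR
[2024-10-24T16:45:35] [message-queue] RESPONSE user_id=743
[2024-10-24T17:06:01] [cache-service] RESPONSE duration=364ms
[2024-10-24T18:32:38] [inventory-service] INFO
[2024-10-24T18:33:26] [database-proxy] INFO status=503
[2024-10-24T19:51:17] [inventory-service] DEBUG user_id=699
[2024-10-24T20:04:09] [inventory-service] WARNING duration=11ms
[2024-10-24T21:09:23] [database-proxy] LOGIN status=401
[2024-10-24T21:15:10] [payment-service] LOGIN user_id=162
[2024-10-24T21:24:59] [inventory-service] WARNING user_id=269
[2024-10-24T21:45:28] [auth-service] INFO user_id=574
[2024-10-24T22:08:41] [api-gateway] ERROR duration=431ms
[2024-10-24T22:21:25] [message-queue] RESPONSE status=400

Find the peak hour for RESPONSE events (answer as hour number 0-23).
15

To find the peak hour:

1. Group all RESPONSE events by hour
2. Count events in each hour
3. Find hour with maximum count
4. Peak hour: 15 (with 4 events)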